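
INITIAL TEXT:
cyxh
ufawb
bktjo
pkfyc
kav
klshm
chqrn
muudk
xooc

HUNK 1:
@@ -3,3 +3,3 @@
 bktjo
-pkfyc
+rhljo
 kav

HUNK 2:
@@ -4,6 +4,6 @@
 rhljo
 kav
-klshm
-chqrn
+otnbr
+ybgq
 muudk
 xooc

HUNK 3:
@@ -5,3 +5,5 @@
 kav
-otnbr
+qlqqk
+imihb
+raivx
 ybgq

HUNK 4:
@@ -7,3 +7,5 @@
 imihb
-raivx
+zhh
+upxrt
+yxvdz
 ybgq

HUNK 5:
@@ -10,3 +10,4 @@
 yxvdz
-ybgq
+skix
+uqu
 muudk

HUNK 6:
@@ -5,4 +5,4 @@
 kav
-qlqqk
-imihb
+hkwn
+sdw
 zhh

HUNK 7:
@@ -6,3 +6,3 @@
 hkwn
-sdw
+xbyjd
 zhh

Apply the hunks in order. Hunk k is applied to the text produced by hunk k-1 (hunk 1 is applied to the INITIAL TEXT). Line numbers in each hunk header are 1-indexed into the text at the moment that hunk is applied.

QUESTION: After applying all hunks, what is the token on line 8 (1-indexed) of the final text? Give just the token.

Hunk 1: at line 3 remove [pkfyc] add [rhljo] -> 9 lines: cyxh ufawb bktjo rhljo kav klshm chqrn muudk xooc
Hunk 2: at line 4 remove [klshm,chqrn] add [otnbr,ybgq] -> 9 lines: cyxh ufawb bktjo rhljo kav otnbr ybgq muudk xooc
Hunk 3: at line 5 remove [otnbr] add [qlqqk,imihb,raivx] -> 11 lines: cyxh ufawb bktjo rhljo kav qlqqk imihb raivx ybgq muudk xooc
Hunk 4: at line 7 remove [raivx] add [zhh,upxrt,yxvdz] -> 13 lines: cyxh ufawb bktjo rhljo kav qlqqk imihb zhh upxrt yxvdz ybgq muudk xooc
Hunk 5: at line 10 remove [ybgq] add [skix,uqu] -> 14 lines: cyxh ufawb bktjo rhljo kav qlqqk imihb zhh upxrt yxvdz skix uqu muudk xooc
Hunk 6: at line 5 remove [qlqqk,imihb] add [hkwn,sdw] -> 14 lines: cyxh ufawb bktjo rhljo kav hkwn sdw zhh upxrt yxvdz skix uqu muudk xooc
Hunk 7: at line 6 remove [sdw] add [xbyjd] -> 14 lines: cyxh ufawb bktjo rhljo kav hkwn xbyjd zhh upxrt yxvdz skix uqu muudk xooc
Final line 8: zhh

Answer: zhh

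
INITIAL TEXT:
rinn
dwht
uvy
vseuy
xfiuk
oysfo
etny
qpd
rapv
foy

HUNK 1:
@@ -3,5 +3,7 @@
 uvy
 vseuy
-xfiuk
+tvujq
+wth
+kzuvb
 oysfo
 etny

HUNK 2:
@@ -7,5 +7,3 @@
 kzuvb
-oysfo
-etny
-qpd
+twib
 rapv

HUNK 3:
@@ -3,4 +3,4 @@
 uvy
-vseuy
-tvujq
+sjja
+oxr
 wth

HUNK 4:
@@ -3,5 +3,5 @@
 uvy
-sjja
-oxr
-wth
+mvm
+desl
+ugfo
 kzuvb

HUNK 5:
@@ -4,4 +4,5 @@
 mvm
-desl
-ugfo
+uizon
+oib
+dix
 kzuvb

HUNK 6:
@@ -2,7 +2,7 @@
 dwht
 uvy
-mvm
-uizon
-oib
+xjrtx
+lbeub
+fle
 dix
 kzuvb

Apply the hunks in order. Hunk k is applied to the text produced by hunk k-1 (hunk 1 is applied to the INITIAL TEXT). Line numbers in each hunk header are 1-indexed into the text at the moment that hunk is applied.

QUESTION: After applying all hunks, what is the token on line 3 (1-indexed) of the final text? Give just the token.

Answer: uvy

Derivation:
Hunk 1: at line 3 remove [xfiuk] add [tvujq,wth,kzuvb] -> 12 lines: rinn dwht uvy vseuy tvujq wth kzuvb oysfo etny qpd rapv foy
Hunk 2: at line 7 remove [oysfo,etny,qpd] add [twib] -> 10 lines: rinn dwht uvy vseuy tvujq wth kzuvb twib rapv foy
Hunk 3: at line 3 remove [vseuy,tvujq] add [sjja,oxr] -> 10 lines: rinn dwht uvy sjja oxr wth kzuvb twib rapv foy
Hunk 4: at line 3 remove [sjja,oxr,wth] add [mvm,desl,ugfo] -> 10 lines: rinn dwht uvy mvm desl ugfo kzuvb twib rapv foy
Hunk 5: at line 4 remove [desl,ugfo] add [uizon,oib,dix] -> 11 lines: rinn dwht uvy mvm uizon oib dix kzuvb twib rapv foy
Hunk 6: at line 2 remove [mvm,uizon,oib] add [xjrtx,lbeub,fle] -> 11 lines: rinn dwht uvy xjrtx lbeub fle dix kzuvb twib rapv foy
Final line 3: uvy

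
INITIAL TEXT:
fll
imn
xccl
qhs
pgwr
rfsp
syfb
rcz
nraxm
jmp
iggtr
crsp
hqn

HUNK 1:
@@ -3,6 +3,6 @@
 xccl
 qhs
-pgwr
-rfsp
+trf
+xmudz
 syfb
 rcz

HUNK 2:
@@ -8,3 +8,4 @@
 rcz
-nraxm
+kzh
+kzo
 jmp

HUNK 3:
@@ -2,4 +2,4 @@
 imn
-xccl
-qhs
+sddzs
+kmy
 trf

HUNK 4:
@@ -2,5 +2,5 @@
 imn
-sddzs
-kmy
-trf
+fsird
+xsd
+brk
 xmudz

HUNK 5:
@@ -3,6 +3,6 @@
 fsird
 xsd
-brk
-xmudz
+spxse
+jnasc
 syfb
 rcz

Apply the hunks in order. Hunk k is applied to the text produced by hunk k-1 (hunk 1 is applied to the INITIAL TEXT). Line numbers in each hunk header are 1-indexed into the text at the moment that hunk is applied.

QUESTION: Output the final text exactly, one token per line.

Answer: fll
imn
fsird
xsd
spxse
jnasc
syfb
rcz
kzh
kzo
jmp
iggtr
crsp
hqn

Derivation:
Hunk 1: at line 3 remove [pgwr,rfsp] add [trf,xmudz] -> 13 lines: fll imn xccl qhs trf xmudz syfb rcz nraxm jmp iggtr crsp hqn
Hunk 2: at line 8 remove [nraxm] add [kzh,kzo] -> 14 lines: fll imn xccl qhs trf xmudz syfb rcz kzh kzo jmp iggtr crsp hqn
Hunk 3: at line 2 remove [xccl,qhs] add [sddzs,kmy] -> 14 lines: fll imn sddzs kmy trf xmudz syfb rcz kzh kzo jmp iggtr crsp hqn
Hunk 4: at line 2 remove [sddzs,kmy,trf] add [fsird,xsd,brk] -> 14 lines: fll imn fsird xsd brk xmudz syfb rcz kzh kzo jmp iggtr crsp hqn
Hunk 5: at line 3 remove [brk,xmudz] add [spxse,jnasc] -> 14 lines: fll imn fsird xsd spxse jnasc syfb rcz kzh kzo jmp iggtr crsp hqn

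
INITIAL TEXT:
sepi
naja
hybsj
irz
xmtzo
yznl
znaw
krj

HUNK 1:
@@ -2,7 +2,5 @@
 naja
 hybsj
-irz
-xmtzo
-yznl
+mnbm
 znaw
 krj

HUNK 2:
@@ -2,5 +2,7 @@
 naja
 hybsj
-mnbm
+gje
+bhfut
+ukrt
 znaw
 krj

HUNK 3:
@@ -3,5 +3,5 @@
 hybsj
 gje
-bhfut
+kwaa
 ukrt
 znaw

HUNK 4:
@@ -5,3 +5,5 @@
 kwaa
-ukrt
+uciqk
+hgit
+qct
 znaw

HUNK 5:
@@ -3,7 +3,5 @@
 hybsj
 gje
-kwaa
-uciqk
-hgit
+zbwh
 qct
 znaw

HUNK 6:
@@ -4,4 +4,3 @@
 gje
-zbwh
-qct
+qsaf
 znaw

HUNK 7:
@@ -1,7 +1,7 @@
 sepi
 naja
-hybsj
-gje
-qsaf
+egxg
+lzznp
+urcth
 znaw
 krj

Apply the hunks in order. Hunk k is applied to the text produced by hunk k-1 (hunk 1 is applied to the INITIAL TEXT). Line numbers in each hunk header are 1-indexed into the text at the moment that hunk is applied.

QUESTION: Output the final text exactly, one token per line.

Hunk 1: at line 2 remove [irz,xmtzo,yznl] add [mnbm] -> 6 lines: sepi naja hybsj mnbm znaw krj
Hunk 2: at line 2 remove [mnbm] add [gje,bhfut,ukrt] -> 8 lines: sepi naja hybsj gje bhfut ukrt znaw krj
Hunk 3: at line 3 remove [bhfut] add [kwaa] -> 8 lines: sepi naja hybsj gje kwaa ukrt znaw krj
Hunk 4: at line 5 remove [ukrt] add [uciqk,hgit,qct] -> 10 lines: sepi naja hybsj gje kwaa uciqk hgit qct znaw krj
Hunk 5: at line 3 remove [kwaa,uciqk,hgit] add [zbwh] -> 8 lines: sepi naja hybsj gje zbwh qct znaw krj
Hunk 6: at line 4 remove [zbwh,qct] add [qsaf] -> 7 lines: sepi naja hybsj gje qsaf znaw krj
Hunk 7: at line 1 remove [hybsj,gje,qsaf] add [egxg,lzznp,urcth] -> 7 lines: sepi naja egxg lzznp urcth znaw krj

Answer: sepi
naja
egxg
lzznp
urcth
znaw
krj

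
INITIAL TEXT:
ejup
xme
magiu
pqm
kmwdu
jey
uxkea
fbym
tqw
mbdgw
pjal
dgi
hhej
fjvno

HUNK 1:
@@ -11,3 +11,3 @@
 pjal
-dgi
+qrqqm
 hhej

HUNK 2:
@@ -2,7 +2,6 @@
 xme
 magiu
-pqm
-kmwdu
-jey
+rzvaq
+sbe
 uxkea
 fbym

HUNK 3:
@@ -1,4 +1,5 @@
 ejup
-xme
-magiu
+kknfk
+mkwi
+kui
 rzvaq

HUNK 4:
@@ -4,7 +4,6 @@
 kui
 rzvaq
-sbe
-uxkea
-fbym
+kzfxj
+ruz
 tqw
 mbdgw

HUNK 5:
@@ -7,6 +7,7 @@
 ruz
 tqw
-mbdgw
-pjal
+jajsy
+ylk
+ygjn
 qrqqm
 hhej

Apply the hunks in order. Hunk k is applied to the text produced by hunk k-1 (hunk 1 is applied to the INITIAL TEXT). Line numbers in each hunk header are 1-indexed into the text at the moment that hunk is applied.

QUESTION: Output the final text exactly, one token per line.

Answer: ejup
kknfk
mkwi
kui
rzvaq
kzfxj
ruz
tqw
jajsy
ylk
ygjn
qrqqm
hhej
fjvno

Derivation:
Hunk 1: at line 11 remove [dgi] add [qrqqm] -> 14 lines: ejup xme magiu pqm kmwdu jey uxkea fbym tqw mbdgw pjal qrqqm hhej fjvno
Hunk 2: at line 2 remove [pqm,kmwdu,jey] add [rzvaq,sbe] -> 13 lines: ejup xme magiu rzvaq sbe uxkea fbym tqw mbdgw pjal qrqqm hhej fjvno
Hunk 3: at line 1 remove [xme,magiu] add [kknfk,mkwi,kui] -> 14 lines: ejup kknfk mkwi kui rzvaq sbe uxkea fbym tqw mbdgw pjal qrqqm hhej fjvno
Hunk 4: at line 4 remove [sbe,uxkea,fbym] add [kzfxj,ruz] -> 13 lines: ejup kknfk mkwi kui rzvaq kzfxj ruz tqw mbdgw pjal qrqqm hhej fjvno
Hunk 5: at line 7 remove [mbdgw,pjal] add [jajsy,ylk,ygjn] -> 14 lines: ejup kknfk mkwi kui rzvaq kzfxj ruz tqw jajsy ylk ygjn qrqqm hhej fjvno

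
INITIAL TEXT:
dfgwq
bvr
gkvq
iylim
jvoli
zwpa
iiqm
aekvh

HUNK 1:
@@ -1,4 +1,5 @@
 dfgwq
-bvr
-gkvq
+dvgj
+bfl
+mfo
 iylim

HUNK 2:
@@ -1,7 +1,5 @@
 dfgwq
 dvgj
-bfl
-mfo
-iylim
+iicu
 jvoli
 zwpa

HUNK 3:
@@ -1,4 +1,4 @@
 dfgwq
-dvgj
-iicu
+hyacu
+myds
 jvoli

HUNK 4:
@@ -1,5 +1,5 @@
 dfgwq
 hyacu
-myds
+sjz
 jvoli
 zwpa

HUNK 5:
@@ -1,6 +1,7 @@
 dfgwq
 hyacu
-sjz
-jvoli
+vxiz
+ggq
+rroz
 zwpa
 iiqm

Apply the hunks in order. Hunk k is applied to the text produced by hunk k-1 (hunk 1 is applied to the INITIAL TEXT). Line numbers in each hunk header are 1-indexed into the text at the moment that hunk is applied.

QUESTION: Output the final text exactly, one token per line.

Hunk 1: at line 1 remove [bvr,gkvq] add [dvgj,bfl,mfo] -> 9 lines: dfgwq dvgj bfl mfo iylim jvoli zwpa iiqm aekvh
Hunk 2: at line 1 remove [bfl,mfo,iylim] add [iicu] -> 7 lines: dfgwq dvgj iicu jvoli zwpa iiqm aekvh
Hunk 3: at line 1 remove [dvgj,iicu] add [hyacu,myds] -> 7 lines: dfgwq hyacu myds jvoli zwpa iiqm aekvh
Hunk 4: at line 1 remove [myds] add [sjz] -> 7 lines: dfgwq hyacu sjz jvoli zwpa iiqm aekvh
Hunk 5: at line 1 remove [sjz,jvoli] add [vxiz,ggq,rroz] -> 8 lines: dfgwq hyacu vxiz ggq rroz zwpa iiqm aekvh

Answer: dfgwq
hyacu
vxiz
ggq
rroz
zwpa
iiqm
aekvh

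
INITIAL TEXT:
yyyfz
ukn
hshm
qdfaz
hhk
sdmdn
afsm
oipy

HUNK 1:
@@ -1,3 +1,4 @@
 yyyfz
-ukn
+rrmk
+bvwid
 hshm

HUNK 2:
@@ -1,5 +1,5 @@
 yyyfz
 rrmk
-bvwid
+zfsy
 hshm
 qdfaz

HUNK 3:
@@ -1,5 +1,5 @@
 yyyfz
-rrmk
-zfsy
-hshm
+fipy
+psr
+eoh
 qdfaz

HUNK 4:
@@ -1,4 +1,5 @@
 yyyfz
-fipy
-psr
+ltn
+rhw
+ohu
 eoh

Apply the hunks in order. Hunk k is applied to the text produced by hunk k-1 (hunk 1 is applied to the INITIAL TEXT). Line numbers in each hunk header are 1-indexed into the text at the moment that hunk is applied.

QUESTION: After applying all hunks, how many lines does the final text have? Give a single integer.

Answer: 10

Derivation:
Hunk 1: at line 1 remove [ukn] add [rrmk,bvwid] -> 9 lines: yyyfz rrmk bvwid hshm qdfaz hhk sdmdn afsm oipy
Hunk 2: at line 1 remove [bvwid] add [zfsy] -> 9 lines: yyyfz rrmk zfsy hshm qdfaz hhk sdmdn afsm oipy
Hunk 3: at line 1 remove [rrmk,zfsy,hshm] add [fipy,psr,eoh] -> 9 lines: yyyfz fipy psr eoh qdfaz hhk sdmdn afsm oipy
Hunk 4: at line 1 remove [fipy,psr] add [ltn,rhw,ohu] -> 10 lines: yyyfz ltn rhw ohu eoh qdfaz hhk sdmdn afsm oipy
Final line count: 10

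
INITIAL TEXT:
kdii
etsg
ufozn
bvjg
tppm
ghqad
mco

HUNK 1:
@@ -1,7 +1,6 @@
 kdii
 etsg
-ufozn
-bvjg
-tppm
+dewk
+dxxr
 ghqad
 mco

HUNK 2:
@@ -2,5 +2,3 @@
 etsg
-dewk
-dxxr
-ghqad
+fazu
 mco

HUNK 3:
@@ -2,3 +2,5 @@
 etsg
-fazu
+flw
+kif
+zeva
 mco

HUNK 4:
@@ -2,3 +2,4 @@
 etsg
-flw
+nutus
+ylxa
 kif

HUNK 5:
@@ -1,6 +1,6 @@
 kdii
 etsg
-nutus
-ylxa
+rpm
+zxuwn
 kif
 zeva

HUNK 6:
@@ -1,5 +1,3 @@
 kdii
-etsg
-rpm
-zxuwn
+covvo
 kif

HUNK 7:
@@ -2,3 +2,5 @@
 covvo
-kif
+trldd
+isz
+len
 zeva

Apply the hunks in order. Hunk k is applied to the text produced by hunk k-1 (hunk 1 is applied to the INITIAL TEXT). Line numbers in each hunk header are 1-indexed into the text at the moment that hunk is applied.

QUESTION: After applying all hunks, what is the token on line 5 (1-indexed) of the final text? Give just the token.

Answer: len

Derivation:
Hunk 1: at line 1 remove [ufozn,bvjg,tppm] add [dewk,dxxr] -> 6 lines: kdii etsg dewk dxxr ghqad mco
Hunk 2: at line 2 remove [dewk,dxxr,ghqad] add [fazu] -> 4 lines: kdii etsg fazu mco
Hunk 3: at line 2 remove [fazu] add [flw,kif,zeva] -> 6 lines: kdii etsg flw kif zeva mco
Hunk 4: at line 2 remove [flw] add [nutus,ylxa] -> 7 lines: kdii etsg nutus ylxa kif zeva mco
Hunk 5: at line 1 remove [nutus,ylxa] add [rpm,zxuwn] -> 7 lines: kdii etsg rpm zxuwn kif zeva mco
Hunk 6: at line 1 remove [etsg,rpm,zxuwn] add [covvo] -> 5 lines: kdii covvo kif zeva mco
Hunk 7: at line 2 remove [kif] add [trldd,isz,len] -> 7 lines: kdii covvo trldd isz len zeva mco
Final line 5: len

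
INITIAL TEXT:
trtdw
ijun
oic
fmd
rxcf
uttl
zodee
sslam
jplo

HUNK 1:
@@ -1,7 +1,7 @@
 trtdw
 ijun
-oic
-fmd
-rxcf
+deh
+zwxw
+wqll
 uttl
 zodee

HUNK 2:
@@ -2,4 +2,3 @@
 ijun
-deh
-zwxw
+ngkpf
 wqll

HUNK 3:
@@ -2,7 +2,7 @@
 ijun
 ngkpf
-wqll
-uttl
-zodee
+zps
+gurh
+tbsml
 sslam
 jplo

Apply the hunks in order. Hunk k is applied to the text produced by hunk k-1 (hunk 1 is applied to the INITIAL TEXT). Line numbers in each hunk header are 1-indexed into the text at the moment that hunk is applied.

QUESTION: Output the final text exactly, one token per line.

Hunk 1: at line 1 remove [oic,fmd,rxcf] add [deh,zwxw,wqll] -> 9 lines: trtdw ijun deh zwxw wqll uttl zodee sslam jplo
Hunk 2: at line 2 remove [deh,zwxw] add [ngkpf] -> 8 lines: trtdw ijun ngkpf wqll uttl zodee sslam jplo
Hunk 3: at line 2 remove [wqll,uttl,zodee] add [zps,gurh,tbsml] -> 8 lines: trtdw ijun ngkpf zps gurh tbsml sslam jplo

Answer: trtdw
ijun
ngkpf
zps
gurh
tbsml
sslam
jplo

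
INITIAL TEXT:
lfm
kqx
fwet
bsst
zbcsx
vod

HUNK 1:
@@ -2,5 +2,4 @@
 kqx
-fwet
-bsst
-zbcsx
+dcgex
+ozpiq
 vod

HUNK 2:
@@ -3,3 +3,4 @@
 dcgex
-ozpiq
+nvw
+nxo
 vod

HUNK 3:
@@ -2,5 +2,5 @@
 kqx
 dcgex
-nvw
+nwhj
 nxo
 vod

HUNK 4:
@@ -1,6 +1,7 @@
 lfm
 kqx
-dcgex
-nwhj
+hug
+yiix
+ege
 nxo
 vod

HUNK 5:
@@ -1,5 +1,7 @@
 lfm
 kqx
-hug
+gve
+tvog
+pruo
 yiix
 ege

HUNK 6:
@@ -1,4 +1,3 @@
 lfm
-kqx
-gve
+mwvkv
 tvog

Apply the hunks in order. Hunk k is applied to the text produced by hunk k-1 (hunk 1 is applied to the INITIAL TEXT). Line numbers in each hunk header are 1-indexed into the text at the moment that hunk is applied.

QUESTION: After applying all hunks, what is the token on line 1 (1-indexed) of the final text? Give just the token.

Answer: lfm

Derivation:
Hunk 1: at line 2 remove [fwet,bsst,zbcsx] add [dcgex,ozpiq] -> 5 lines: lfm kqx dcgex ozpiq vod
Hunk 2: at line 3 remove [ozpiq] add [nvw,nxo] -> 6 lines: lfm kqx dcgex nvw nxo vod
Hunk 3: at line 2 remove [nvw] add [nwhj] -> 6 lines: lfm kqx dcgex nwhj nxo vod
Hunk 4: at line 1 remove [dcgex,nwhj] add [hug,yiix,ege] -> 7 lines: lfm kqx hug yiix ege nxo vod
Hunk 5: at line 1 remove [hug] add [gve,tvog,pruo] -> 9 lines: lfm kqx gve tvog pruo yiix ege nxo vod
Hunk 6: at line 1 remove [kqx,gve] add [mwvkv] -> 8 lines: lfm mwvkv tvog pruo yiix ege nxo vod
Final line 1: lfm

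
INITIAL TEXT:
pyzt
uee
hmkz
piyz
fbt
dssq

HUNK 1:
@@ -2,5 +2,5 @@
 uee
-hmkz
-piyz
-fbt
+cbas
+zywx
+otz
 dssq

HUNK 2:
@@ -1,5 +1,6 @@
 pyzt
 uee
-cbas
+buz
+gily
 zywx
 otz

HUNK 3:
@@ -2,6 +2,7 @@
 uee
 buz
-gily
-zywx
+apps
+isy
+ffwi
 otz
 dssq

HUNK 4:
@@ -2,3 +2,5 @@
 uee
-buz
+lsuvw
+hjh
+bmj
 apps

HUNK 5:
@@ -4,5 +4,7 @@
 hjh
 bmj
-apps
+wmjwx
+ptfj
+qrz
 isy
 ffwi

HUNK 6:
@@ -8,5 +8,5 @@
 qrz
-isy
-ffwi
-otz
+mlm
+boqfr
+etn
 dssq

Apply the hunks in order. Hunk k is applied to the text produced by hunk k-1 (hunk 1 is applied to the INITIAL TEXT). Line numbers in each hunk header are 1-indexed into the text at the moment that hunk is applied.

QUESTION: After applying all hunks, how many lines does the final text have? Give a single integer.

Hunk 1: at line 2 remove [hmkz,piyz,fbt] add [cbas,zywx,otz] -> 6 lines: pyzt uee cbas zywx otz dssq
Hunk 2: at line 1 remove [cbas] add [buz,gily] -> 7 lines: pyzt uee buz gily zywx otz dssq
Hunk 3: at line 2 remove [gily,zywx] add [apps,isy,ffwi] -> 8 lines: pyzt uee buz apps isy ffwi otz dssq
Hunk 4: at line 2 remove [buz] add [lsuvw,hjh,bmj] -> 10 lines: pyzt uee lsuvw hjh bmj apps isy ffwi otz dssq
Hunk 5: at line 4 remove [apps] add [wmjwx,ptfj,qrz] -> 12 lines: pyzt uee lsuvw hjh bmj wmjwx ptfj qrz isy ffwi otz dssq
Hunk 6: at line 8 remove [isy,ffwi,otz] add [mlm,boqfr,etn] -> 12 lines: pyzt uee lsuvw hjh bmj wmjwx ptfj qrz mlm boqfr etn dssq
Final line count: 12

Answer: 12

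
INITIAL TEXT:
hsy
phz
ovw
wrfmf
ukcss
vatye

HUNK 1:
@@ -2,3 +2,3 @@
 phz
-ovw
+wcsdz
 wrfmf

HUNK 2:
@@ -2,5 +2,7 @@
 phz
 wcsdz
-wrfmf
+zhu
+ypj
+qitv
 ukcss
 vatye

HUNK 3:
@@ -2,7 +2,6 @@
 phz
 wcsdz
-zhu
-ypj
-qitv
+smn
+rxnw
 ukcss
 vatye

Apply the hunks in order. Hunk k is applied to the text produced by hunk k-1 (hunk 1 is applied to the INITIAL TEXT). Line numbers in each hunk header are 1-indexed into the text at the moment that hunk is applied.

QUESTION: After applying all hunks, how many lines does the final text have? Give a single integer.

Answer: 7

Derivation:
Hunk 1: at line 2 remove [ovw] add [wcsdz] -> 6 lines: hsy phz wcsdz wrfmf ukcss vatye
Hunk 2: at line 2 remove [wrfmf] add [zhu,ypj,qitv] -> 8 lines: hsy phz wcsdz zhu ypj qitv ukcss vatye
Hunk 3: at line 2 remove [zhu,ypj,qitv] add [smn,rxnw] -> 7 lines: hsy phz wcsdz smn rxnw ukcss vatye
Final line count: 7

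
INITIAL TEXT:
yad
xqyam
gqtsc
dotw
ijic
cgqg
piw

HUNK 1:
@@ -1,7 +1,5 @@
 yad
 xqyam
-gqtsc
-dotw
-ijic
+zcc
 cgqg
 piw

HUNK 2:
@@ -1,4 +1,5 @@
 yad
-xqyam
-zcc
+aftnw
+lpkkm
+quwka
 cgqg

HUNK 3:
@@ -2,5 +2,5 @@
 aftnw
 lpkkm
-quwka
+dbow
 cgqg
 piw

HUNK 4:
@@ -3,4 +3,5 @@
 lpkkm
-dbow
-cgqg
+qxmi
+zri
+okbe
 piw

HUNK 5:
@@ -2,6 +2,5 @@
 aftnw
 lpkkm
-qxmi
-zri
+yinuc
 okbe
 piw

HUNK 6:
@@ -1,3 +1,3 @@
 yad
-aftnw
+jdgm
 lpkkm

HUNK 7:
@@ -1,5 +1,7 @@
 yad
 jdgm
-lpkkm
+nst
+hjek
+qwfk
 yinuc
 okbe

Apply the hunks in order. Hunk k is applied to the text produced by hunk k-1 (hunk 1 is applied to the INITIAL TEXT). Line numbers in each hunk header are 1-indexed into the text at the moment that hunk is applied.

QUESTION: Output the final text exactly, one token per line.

Hunk 1: at line 1 remove [gqtsc,dotw,ijic] add [zcc] -> 5 lines: yad xqyam zcc cgqg piw
Hunk 2: at line 1 remove [xqyam,zcc] add [aftnw,lpkkm,quwka] -> 6 lines: yad aftnw lpkkm quwka cgqg piw
Hunk 3: at line 2 remove [quwka] add [dbow] -> 6 lines: yad aftnw lpkkm dbow cgqg piw
Hunk 4: at line 3 remove [dbow,cgqg] add [qxmi,zri,okbe] -> 7 lines: yad aftnw lpkkm qxmi zri okbe piw
Hunk 5: at line 2 remove [qxmi,zri] add [yinuc] -> 6 lines: yad aftnw lpkkm yinuc okbe piw
Hunk 6: at line 1 remove [aftnw] add [jdgm] -> 6 lines: yad jdgm lpkkm yinuc okbe piw
Hunk 7: at line 1 remove [lpkkm] add [nst,hjek,qwfk] -> 8 lines: yad jdgm nst hjek qwfk yinuc okbe piw

Answer: yad
jdgm
nst
hjek
qwfk
yinuc
okbe
piw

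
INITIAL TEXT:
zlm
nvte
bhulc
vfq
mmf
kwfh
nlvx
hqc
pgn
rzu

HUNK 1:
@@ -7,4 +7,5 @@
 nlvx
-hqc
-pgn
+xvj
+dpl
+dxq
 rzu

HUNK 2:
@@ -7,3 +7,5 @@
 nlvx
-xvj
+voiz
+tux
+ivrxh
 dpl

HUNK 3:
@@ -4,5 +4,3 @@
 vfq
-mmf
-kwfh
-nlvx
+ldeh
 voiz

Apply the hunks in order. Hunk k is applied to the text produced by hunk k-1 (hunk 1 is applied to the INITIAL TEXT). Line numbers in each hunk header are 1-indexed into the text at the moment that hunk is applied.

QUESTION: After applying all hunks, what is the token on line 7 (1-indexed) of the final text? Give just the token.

Hunk 1: at line 7 remove [hqc,pgn] add [xvj,dpl,dxq] -> 11 lines: zlm nvte bhulc vfq mmf kwfh nlvx xvj dpl dxq rzu
Hunk 2: at line 7 remove [xvj] add [voiz,tux,ivrxh] -> 13 lines: zlm nvte bhulc vfq mmf kwfh nlvx voiz tux ivrxh dpl dxq rzu
Hunk 3: at line 4 remove [mmf,kwfh,nlvx] add [ldeh] -> 11 lines: zlm nvte bhulc vfq ldeh voiz tux ivrxh dpl dxq rzu
Final line 7: tux

Answer: tux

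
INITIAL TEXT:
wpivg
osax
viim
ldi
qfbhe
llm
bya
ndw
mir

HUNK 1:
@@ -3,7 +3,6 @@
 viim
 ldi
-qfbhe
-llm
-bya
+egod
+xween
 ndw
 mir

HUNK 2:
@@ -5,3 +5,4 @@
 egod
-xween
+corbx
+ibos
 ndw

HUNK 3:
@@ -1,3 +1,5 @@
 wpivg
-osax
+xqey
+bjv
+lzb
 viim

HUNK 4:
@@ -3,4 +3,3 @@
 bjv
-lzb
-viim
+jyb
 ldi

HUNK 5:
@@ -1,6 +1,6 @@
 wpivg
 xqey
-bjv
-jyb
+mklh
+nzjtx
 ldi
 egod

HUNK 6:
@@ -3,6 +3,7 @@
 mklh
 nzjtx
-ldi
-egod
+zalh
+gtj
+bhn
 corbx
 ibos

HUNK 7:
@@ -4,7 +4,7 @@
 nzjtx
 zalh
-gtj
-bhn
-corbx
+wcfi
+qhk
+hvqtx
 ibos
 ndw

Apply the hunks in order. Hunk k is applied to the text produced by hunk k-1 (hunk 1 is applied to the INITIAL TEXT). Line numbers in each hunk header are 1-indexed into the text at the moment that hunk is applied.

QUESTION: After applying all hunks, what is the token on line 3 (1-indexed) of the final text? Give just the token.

Answer: mklh

Derivation:
Hunk 1: at line 3 remove [qfbhe,llm,bya] add [egod,xween] -> 8 lines: wpivg osax viim ldi egod xween ndw mir
Hunk 2: at line 5 remove [xween] add [corbx,ibos] -> 9 lines: wpivg osax viim ldi egod corbx ibos ndw mir
Hunk 3: at line 1 remove [osax] add [xqey,bjv,lzb] -> 11 lines: wpivg xqey bjv lzb viim ldi egod corbx ibos ndw mir
Hunk 4: at line 3 remove [lzb,viim] add [jyb] -> 10 lines: wpivg xqey bjv jyb ldi egod corbx ibos ndw mir
Hunk 5: at line 1 remove [bjv,jyb] add [mklh,nzjtx] -> 10 lines: wpivg xqey mklh nzjtx ldi egod corbx ibos ndw mir
Hunk 6: at line 3 remove [ldi,egod] add [zalh,gtj,bhn] -> 11 lines: wpivg xqey mklh nzjtx zalh gtj bhn corbx ibos ndw mir
Hunk 7: at line 4 remove [gtj,bhn,corbx] add [wcfi,qhk,hvqtx] -> 11 lines: wpivg xqey mklh nzjtx zalh wcfi qhk hvqtx ibos ndw mir
Final line 3: mklh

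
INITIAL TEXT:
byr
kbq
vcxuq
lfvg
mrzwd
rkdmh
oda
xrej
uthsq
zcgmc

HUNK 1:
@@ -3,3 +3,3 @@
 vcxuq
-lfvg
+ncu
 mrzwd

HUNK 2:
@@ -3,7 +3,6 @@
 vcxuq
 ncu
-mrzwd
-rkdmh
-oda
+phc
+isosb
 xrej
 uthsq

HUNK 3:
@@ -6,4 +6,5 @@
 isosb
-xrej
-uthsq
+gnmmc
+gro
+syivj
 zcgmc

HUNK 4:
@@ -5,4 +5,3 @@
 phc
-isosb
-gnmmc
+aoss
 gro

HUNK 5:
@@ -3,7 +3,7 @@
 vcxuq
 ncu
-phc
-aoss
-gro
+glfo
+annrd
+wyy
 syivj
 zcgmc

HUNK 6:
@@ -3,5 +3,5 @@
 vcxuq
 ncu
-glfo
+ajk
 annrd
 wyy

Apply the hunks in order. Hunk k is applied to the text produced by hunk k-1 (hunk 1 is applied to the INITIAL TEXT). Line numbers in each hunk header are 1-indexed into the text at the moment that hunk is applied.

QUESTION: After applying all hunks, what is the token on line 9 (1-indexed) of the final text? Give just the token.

Hunk 1: at line 3 remove [lfvg] add [ncu] -> 10 lines: byr kbq vcxuq ncu mrzwd rkdmh oda xrej uthsq zcgmc
Hunk 2: at line 3 remove [mrzwd,rkdmh,oda] add [phc,isosb] -> 9 lines: byr kbq vcxuq ncu phc isosb xrej uthsq zcgmc
Hunk 3: at line 6 remove [xrej,uthsq] add [gnmmc,gro,syivj] -> 10 lines: byr kbq vcxuq ncu phc isosb gnmmc gro syivj zcgmc
Hunk 4: at line 5 remove [isosb,gnmmc] add [aoss] -> 9 lines: byr kbq vcxuq ncu phc aoss gro syivj zcgmc
Hunk 5: at line 3 remove [phc,aoss,gro] add [glfo,annrd,wyy] -> 9 lines: byr kbq vcxuq ncu glfo annrd wyy syivj zcgmc
Hunk 6: at line 3 remove [glfo] add [ajk] -> 9 lines: byr kbq vcxuq ncu ajk annrd wyy syivj zcgmc
Final line 9: zcgmc

Answer: zcgmc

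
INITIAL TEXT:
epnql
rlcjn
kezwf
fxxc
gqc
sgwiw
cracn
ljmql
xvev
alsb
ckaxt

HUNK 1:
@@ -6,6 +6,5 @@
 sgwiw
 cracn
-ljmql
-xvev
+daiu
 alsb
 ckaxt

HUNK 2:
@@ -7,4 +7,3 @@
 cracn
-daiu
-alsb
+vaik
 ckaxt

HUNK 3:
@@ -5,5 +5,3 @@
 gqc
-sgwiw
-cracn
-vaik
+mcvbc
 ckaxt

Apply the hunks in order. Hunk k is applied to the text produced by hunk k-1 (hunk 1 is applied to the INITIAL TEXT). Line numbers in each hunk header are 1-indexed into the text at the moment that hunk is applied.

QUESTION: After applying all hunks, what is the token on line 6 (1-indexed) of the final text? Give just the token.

Hunk 1: at line 6 remove [ljmql,xvev] add [daiu] -> 10 lines: epnql rlcjn kezwf fxxc gqc sgwiw cracn daiu alsb ckaxt
Hunk 2: at line 7 remove [daiu,alsb] add [vaik] -> 9 lines: epnql rlcjn kezwf fxxc gqc sgwiw cracn vaik ckaxt
Hunk 3: at line 5 remove [sgwiw,cracn,vaik] add [mcvbc] -> 7 lines: epnql rlcjn kezwf fxxc gqc mcvbc ckaxt
Final line 6: mcvbc

Answer: mcvbc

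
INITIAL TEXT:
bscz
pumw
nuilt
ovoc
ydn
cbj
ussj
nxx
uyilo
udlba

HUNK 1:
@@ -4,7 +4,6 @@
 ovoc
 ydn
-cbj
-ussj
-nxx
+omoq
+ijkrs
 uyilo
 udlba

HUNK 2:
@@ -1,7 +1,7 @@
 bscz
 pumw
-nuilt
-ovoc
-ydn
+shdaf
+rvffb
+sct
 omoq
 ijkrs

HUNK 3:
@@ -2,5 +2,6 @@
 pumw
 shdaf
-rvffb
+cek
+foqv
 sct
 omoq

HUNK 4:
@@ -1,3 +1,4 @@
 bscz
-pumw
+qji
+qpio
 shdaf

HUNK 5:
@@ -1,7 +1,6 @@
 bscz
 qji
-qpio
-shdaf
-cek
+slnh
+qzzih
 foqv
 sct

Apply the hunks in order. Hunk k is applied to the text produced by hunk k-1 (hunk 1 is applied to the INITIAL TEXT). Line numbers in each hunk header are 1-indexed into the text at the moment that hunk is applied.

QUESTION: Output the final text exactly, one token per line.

Answer: bscz
qji
slnh
qzzih
foqv
sct
omoq
ijkrs
uyilo
udlba

Derivation:
Hunk 1: at line 4 remove [cbj,ussj,nxx] add [omoq,ijkrs] -> 9 lines: bscz pumw nuilt ovoc ydn omoq ijkrs uyilo udlba
Hunk 2: at line 1 remove [nuilt,ovoc,ydn] add [shdaf,rvffb,sct] -> 9 lines: bscz pumw shdaf rvffb sct omoq ijkrs uyilo udlba
Hunk 3: at line 2 remove [rvffb] add [cek,foqv] -> 10 lines: bscz pumw shdaf cek foqv sct omoq ijkrs uyilo udlba
Hunk 4: at line 1 remove [pumw] add [qji,qpio] -> 11 lines: bscz qji qpio shdaf cek foqv sct omoq ijkrs uyilo udlba
Hunk 5: at line 1 remove [qpio,shdaf,cek] add [slnh,qzzih] -> 10 lines: bscz qji slnh qzzih foqv sct omoq ijkrs uyilo udlba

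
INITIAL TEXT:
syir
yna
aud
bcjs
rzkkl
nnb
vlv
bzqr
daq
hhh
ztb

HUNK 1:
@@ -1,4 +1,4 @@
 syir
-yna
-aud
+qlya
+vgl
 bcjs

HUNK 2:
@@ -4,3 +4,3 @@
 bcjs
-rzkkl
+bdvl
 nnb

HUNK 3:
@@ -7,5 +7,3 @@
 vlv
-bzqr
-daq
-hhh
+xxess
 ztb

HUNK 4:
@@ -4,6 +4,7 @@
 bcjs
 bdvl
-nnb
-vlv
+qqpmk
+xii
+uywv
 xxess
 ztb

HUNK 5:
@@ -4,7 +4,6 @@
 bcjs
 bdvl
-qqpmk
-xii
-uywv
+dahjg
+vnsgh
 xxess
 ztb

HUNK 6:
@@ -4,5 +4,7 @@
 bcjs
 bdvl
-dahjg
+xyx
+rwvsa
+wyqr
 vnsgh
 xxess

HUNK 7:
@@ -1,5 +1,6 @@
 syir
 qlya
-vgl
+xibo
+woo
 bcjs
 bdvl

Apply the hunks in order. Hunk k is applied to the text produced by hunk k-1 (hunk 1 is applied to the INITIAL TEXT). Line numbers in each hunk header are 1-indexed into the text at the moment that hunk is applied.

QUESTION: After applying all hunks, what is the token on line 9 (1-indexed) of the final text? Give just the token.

Answer: wyqr

Derivation:
Hunk 1: at line 1 remove [yna,aud] add [qlya,vgl] -> 11 lines: syir qlya vgl bcjs rzkkl nnb vlv bzqr daq hhh ztb
Hunk 2: at line 4 remove [rzkkl] add [bdvl] -> 11 lines: syir qlya vgl bcjs bdvl nnb vlv bzqr daq hhh ztb
Hunk 3: at line 7 remove [bzqr,daq,hhh] add [xxess] -> 9 lines: syir qlya vgl bcjs bdvl nnb vlv xxess ztb
Hunk 4: at line 4 remove [nnb,vlv] add [qqpmk,xii,uywv] -> 10 lines: syir qlya vgl bcjs bdvl qqpmk xii uywv xxess ztb
Hunk 5: at line 4 remove [qqpmk,xii,uywv] add [dahjg,vnsgh] -> 9 lines: syir qlya vgl bcjs bdvl dahjg vnsgh xxess ztb
Hunk 6: at line 4 remove [dahjg] add [xyx,rwvsa,wyqr] -> 11 lines: syir qlya vgl bcjs bdvl xyx rwvsa wyqr vnsgh xxess ztb
Hunk 7: at line 1 remove [vgl] add [xibo,woo] -> 12 lines: syir qlya xibo woo bcjs bdvl xyx rwvsa wyqr vnsgh xxess ztb
Final line 9: wyqr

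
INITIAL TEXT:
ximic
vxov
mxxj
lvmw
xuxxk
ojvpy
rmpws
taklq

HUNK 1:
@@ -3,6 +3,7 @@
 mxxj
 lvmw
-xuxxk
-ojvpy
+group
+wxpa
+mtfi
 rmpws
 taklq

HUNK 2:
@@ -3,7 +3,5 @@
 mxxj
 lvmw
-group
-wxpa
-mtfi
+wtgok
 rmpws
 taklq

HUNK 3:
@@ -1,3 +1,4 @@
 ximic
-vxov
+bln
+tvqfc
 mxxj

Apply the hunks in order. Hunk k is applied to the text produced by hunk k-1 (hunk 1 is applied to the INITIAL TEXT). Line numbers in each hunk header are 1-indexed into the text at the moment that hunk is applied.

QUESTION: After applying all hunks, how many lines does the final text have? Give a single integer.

Hunk 1: at line 3 remove [xuxxk,ojvpy] add [group,wxpa,mtfi] -> 9 lines: ximic vxov mxxj lvmw group wxpa mtfi rmpws taklq
Hunk 2: at line 3 remove [group,wxpa,mtfi] add [wtgok] -> 7 lines: ximic vxov mxxj lvmw wtgok rmpws taklq
Hunk 3: at line 1 remove [vxov] add [bln,tvqfc] -> 8 lines: ximic bln tvqfc mxxj lvmw wtgok rmpws taklq
Final line count: 8

Answer: 8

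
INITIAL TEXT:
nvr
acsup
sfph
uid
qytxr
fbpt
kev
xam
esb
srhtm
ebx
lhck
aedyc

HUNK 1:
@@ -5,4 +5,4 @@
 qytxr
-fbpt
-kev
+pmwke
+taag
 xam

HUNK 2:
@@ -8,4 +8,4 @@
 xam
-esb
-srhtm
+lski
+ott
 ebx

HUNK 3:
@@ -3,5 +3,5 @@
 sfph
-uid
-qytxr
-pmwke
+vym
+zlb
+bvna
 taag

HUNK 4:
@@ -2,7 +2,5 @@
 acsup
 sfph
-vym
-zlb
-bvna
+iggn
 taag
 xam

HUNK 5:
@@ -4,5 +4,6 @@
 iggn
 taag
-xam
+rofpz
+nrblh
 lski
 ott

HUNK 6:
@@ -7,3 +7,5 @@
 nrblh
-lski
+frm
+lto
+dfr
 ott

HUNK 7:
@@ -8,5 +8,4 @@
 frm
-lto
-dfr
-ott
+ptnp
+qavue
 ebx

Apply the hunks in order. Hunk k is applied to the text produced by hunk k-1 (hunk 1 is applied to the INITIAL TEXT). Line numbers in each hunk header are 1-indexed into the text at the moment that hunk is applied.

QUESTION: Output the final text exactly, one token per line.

Hunk 1: at line 5 remove [fbpt,kev] add [pmwke,taag] -> 13 lines: nvr acsup sfph uid qytxr pmwke taag xam esb srhtm ebx lhck aedyc
Hunk 2: at line 8 remove [esb,srhtm] add [lski,ott] -> 13 lines: nvr acsup sfph uid qytxr pmwke taag xam lski ott ebx lhck aedyc
Hunk 3: at line 3 remove [uid,qytxr,pmwke] add [vym,zlb,bvna] -> 13 lines: nvr acsup sfph vym zlb bvna taag xam lski ott ebx lhck aedyc
Hunk 4: at line 2 remove [vym,zlb,bvna] add [iggn] -> 11 lines: nvr acsup sfph iggn taag xam lski ott ebx lhck aedyc
Hunk 5: at line 4 remove [xam] add [rofpz,nrblh] -> 12 lines: nvr acsup sfph iggn taag rofpz nrblh lski ott ebx lhck aedyc
Hunk 6: at line 7 remove [lski] add [frm,lto,dfr] -> 14 lines: nvr acsup sfph iggn taag rofpz nrblh frm lto dfr ott ebx lhck aedyc
Hunk 7: at line 8 remove [lto,dfr,ott] add [ptnp,qavue] -> 13 lines: nvr acsup sfph iggn taag rofpz nrblh frm ptnp qavue ebx lhck aedyc

Answer: nvr
acsup
sfph
iggn
taag
rofpz
nrblh
frm
ptnp
qavue
ebx
lhck
aedyc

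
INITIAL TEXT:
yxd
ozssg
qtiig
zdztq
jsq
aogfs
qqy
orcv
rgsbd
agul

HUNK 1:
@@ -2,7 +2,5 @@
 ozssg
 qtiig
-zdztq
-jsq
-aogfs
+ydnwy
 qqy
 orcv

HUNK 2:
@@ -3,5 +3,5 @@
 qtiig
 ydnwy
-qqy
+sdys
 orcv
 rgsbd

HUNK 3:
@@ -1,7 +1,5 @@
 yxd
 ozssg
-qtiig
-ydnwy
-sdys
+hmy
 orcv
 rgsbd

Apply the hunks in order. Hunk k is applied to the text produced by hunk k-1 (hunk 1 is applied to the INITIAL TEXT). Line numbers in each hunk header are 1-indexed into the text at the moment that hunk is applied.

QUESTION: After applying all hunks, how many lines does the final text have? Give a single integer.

Answer: 6

Derivation:
Hunk 1: at line 2 remove [zdztq,jsq,aogfs] add [ydnwy] -> 8 lines: yxd ozssg qtiig ydnwy qqy orcv rgsbd agul
Hunk 2: at line 3 remove [qqy] add [sdys] -> 8 lines: yxd ozssg qtiig ydnwy sdys orcv rgsbd agul
Hunk 3: at line 1 remove [qtiig,ydnwy,sdys] add [hmy] -> 6 lines: yxd ozssg hmy orcv rgsbd agul
Final line count: 6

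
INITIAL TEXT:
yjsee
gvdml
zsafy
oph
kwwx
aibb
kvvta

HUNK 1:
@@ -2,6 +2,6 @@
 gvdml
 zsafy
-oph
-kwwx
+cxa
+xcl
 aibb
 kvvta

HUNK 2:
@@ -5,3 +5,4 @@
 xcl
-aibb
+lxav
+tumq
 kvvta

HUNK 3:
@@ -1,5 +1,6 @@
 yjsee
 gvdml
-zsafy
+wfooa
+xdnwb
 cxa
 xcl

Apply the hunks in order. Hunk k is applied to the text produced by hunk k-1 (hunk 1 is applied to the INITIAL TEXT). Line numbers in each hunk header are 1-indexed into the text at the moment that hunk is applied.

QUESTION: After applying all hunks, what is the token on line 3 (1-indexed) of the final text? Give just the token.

Answer: wfooa

Derivation:
Hunk 1: at line 2 remove [oph,kwwx] add [cxa,xcl] -> 7 lines: yjsee gvdml zsafy cxa xcl aibb kvvta
Hunk 2: at line 5 remove [aibb] add [lxav,tumq] -> 8 lines: yjsee gvdml zsafy cxa xcl lxav tumq kvvta
Hunk 3: at line 1 remove [zsafy] add [wfooa,xdnwb] -> 9 lines: yjsee gvdml wfooa xdnwb cxa xcl lxav tumq kvvta
Final line 3: wfooa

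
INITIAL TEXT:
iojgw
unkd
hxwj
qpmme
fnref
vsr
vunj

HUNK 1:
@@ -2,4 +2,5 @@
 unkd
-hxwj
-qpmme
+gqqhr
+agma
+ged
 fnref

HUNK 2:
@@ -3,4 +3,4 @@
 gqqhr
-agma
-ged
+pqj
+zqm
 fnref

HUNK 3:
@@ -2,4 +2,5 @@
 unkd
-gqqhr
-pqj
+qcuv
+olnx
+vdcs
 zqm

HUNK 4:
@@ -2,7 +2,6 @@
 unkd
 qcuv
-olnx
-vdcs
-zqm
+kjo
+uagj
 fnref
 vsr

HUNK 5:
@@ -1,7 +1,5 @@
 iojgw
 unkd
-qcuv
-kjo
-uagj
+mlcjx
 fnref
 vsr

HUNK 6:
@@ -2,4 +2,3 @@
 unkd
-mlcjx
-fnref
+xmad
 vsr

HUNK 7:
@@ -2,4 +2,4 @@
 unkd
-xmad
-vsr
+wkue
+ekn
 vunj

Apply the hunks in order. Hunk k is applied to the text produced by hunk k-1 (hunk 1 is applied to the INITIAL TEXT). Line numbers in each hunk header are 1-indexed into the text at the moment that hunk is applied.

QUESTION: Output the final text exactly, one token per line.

Hunk 1: at line 2 remove [hxwj,qpmme] add [gqqhr,agma,ged] -> 8 lines: iojgw unkd gqqhr agma ged fnref vsr vunj
Hunk 2: at line 3 remove [agma,ged] add [pqj,zqm] -> 8 lines: iojgw unkd gqqhr pqj zqm fnref vsr vunj
Hunk 3: at line 2 remove [gqqhr,pqj] add [qcuv,olnx,vdcs] -> 9 lines: iojgw unkd qcuv olnx vdcs zqm fnref vsr vunj
Hunk 4: at line 2 remove [olnx,vdcs,zqm] add [kjo,uagj] -> 8 lines: iojgw unkd qcuv kjo uagj fnref vsr vunj
Hunk 5: at line 1 remove [qcuv,kjo,uagj] add [mlcjx] -> 6 lines: iojgw unkd mlcjx fnref vsr vunj
Hunk 6: at line 2 remove [mlcjx,fnref] add [xmad] -> 5 lines: iojgw unkd xmad vsr vunj
Hunk 7: at line 2 remove [xmad,vsr] add [wkue,ekn] -> 5 lines: iojgw unkd wkue ekn vunj

Answer: iojgw
unkd
wkue
ekn
vunj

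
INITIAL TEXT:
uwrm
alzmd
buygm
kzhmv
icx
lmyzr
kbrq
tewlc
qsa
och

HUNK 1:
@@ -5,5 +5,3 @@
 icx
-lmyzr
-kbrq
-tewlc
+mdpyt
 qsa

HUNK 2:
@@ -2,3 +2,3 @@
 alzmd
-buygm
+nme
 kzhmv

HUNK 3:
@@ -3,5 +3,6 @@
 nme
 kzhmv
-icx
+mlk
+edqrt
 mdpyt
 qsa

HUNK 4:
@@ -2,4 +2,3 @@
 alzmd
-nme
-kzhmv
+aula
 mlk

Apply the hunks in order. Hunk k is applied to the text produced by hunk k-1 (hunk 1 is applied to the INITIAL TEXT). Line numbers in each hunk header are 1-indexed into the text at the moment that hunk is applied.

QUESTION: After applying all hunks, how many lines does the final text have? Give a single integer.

Answer: 8

Derivation:
Hunk 1: at line 5 remove [lmyzr,kbrq,tewlc] add [mdpyt] -> 8 lines: uwrm alzmd buygm kzhmv icx mdpyt qsa och
Hunk 2: at line 2 remove [buygm] add [nme] -> 8 lines: uwrm alzmd nme kzhmv icx mdpyt qsa och
Hunk 3: at line 3 remove [icx] add [mlk,edqrt] -> 9 lines: uwrm alzmd nme kzhmv mlk edqrt mdpyt qsa och
Hunk 4: at line 2 remove [nme,kzhmv] add [aula] -> 8 lines: uwrm alzmd aula mlk edqrt mdpyt qsa och
Final line count: 8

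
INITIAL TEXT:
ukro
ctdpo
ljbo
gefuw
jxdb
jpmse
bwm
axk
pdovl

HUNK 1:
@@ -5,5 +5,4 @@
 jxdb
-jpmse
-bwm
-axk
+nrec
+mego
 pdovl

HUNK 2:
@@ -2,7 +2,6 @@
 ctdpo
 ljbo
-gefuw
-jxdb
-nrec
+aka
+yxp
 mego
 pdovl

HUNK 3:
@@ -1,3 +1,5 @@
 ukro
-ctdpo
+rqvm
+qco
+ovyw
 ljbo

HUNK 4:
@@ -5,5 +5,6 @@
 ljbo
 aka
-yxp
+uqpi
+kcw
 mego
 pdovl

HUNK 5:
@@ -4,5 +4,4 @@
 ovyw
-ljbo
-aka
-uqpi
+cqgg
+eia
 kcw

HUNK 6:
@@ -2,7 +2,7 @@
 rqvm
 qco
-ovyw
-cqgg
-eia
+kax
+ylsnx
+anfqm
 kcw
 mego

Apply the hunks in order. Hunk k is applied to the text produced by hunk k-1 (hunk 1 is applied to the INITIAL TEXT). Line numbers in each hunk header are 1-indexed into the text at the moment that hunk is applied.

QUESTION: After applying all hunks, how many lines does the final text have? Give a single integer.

Answer: 9

Derivation:
Hunk 1: at line 5 remove [jpmse,bwm,axk] add [nrec,mego] -> 8 lines: ukro ctdpo ljbo gefuw jxdb nrec mego pdovl
Hunk 2: at line 2 remove [gefuw,jxdb,nrec] add [aka,yxp] -> 7 lines: ukro ctdpo ljbo aka yxp mego pdovl
Hunk 3: at line 1 remove [ctdpo] add [rqvm,qco,ovyw] -> 9 lines: ukro rqvm qco ovyw ljbo aka yxp mego pdovl
Hunk 4: at line 5 remove [yxp] add [uqpi,kcw] -> 10 lines: ukro rqvm qco ovyw ljbo aka uqpi kcw mego pdovl
Hunk 5: at line 4 remove [ljbo,aka,uqpi] add [cqgg,eia] -> 9 lines: ukro rqvm qco ovyw cqgg eia kcw mego pdovl
Hunk 6: at line 2 remove [ovyw,cqgg,eia] add [kax,ylsnx,anfqm] -> 9 lines: ukro rqvm qco kax ylsnx anfqm kcw mego pdovl
Final line count: 9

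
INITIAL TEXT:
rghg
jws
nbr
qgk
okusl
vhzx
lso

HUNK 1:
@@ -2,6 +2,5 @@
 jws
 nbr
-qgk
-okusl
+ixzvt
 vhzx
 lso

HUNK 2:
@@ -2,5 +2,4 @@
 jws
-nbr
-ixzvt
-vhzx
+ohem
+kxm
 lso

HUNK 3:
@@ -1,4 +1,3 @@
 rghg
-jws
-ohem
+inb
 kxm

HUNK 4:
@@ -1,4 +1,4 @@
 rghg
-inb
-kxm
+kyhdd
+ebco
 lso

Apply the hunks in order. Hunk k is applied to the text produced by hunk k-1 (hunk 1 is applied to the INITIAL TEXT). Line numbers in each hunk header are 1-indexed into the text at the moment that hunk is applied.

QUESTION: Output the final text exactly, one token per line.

Answer: rghg
kyhdd
ebco
lso

Derivation:
Hunk 1: at line 2 remove [qgk,okusl] add [ixzvt] -> 6 lines: rghg jws nbr ixzvt vhzx lso
Hunk 2: at line 2 remove [nbr,ixzvt,vhzx] add [ohem,kxm] -> 5 lines: rghg jws ohem kxm lso
Hunk 3: at line 1 remove [jws,ohem] add [inb] -> 4 lines: rghg inb kxm lso
Hunk 4: at line 1 remove [inb,kxm] add [kyhdd,ebco] -> 4 lines: rghg kyhdd ebco lso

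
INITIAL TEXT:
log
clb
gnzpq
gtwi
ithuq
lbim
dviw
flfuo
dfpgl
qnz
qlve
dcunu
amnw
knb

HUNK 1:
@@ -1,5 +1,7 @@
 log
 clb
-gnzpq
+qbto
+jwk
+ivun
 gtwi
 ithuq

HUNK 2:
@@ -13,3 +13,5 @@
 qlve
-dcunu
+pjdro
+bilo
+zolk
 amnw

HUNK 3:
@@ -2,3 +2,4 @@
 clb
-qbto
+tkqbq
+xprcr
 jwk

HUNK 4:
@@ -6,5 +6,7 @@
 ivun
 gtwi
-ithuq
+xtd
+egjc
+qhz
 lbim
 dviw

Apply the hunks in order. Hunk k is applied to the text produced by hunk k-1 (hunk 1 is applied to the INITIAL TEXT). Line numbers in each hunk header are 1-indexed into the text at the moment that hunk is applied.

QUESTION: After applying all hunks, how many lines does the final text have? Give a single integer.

Hunk 1: at line 1 remove [gnzpq] add [qbto,jwk,ivun] -> 16 lines: log clb qbto jwk ivun gtwi ithuq lbim dviw flfuo dfpgl qnz qlve dcunu amnw knb
Hunk 2: at line 13 remove [dcunu] add [pjdro,bilo,zolk] -> 18 lines: log clb qbto jwk ivun gtwi ithuq lbim dviw flfuo dfpgl qnz qlve pjdro bilo zolk amnw knb
Hunk 3: at line 2 remove [qbto] add [tkqbq,xprcr] -> 19 lines: log clb tkqbq xprcr jwk ivun gtwi ithuq lbim dviw flfuo dfpgl qnz qlve pjdro bilo zolk amnw knb
Hunk 4: at line 6 remove [ithuq] add [xtd,egjc,qhz] -> 21 lines: log clb tkqbq xprcr jwk ivun gtwi xtd egjc qhz lbim dviw flfuo dfpgl qnz qlve pjdro bilo zolk amnw knb
Final line count: 21

Answer: 21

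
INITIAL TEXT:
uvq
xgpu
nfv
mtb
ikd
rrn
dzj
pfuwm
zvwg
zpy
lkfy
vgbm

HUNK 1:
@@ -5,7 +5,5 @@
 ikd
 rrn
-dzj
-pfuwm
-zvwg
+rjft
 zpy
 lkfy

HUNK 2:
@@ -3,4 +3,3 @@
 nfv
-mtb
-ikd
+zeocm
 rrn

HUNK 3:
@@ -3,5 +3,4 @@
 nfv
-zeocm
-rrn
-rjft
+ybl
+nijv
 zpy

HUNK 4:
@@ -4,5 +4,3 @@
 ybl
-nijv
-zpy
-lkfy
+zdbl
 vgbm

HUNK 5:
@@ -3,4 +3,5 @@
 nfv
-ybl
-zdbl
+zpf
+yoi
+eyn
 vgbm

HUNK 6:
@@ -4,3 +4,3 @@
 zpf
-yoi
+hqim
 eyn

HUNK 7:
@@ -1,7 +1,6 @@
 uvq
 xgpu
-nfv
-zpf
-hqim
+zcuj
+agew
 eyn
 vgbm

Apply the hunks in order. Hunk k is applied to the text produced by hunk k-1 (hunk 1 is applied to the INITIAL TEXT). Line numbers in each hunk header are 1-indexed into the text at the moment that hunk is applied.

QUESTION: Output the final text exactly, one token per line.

Hunk 1: at line 5 remove [dzj,pfuwm,zvwg] add [rjft] -> 10 lines: uvq xgpu nfv mtb ikd rrn rjft zpy lkfy vgbm
Hunk 2: at line 3 remove [mtb,ikd] add [zeocm] -> 9 lines: uvq xgpu nfv zeocm rrn rjft zpy lkfy vgbm
Hunk 3: at line 3 remove [zeocm,rrn,rjft] add [ybl,nijv] -> 8 lines: uvq xgpu nfv ybl nijv zpy lkfy vgbm
Hunk 4: at line 4 remove [nijv,zpy,lkfy] add [zdbl] -> 6 lines: uvq xgpu nfv ybl zdbl vgbm
Hunk 5: at line 3 remove [ybl,zdbl] add [zpf,yoi,eyn] -> 7 lines: uvq xgpu nfv zpf yoi eyn vgbm
Hunk 6: at line 4 remove [yoi] add [hqim] -> 7 lines: uvq xgpu nfv zpf hqim eyn vgbm
Hunk 7: at line 1 remove [nfv,zpf,hqim] add [zcuj,agew] -> 6 lines: uvq xgpu zcuj agew eyn vgbm

Answer: uvq
xgpu
zcuj
agew
eyn
vgbm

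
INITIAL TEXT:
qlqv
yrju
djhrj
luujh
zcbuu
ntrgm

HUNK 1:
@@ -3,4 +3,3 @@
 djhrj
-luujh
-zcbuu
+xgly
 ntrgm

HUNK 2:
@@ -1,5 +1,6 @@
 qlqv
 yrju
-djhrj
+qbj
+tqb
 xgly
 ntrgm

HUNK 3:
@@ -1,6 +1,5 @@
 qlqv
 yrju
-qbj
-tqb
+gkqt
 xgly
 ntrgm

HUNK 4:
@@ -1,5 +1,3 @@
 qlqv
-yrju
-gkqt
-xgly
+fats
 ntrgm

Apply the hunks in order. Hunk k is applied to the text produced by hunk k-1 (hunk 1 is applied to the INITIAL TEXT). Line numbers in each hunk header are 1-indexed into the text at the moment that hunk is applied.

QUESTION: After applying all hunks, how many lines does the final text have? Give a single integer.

Answer: 3

Derivation:
Hunk 1: at line 3 remove [luujh,zcbuu] add [xgly] -> 5 lines: qlqv yrju djhrj xgly ntrgm
Hunk 2: at line 1 remove [djhrj] add [qbj,tqb] -> 6 lines: qlqv yrju qbj tqb xgly ntrgm
Hunk 3: at line 1 remove [qbj,tqb] add [gkqt] -> 5 lines: qlqv yrju gkqt xgly ntrgm
Hunk 4: at line 1 remove [yrju,gkqt,xgly] add [fats] -> 3 lines: qlqv fats ntrgm
Final line count: 3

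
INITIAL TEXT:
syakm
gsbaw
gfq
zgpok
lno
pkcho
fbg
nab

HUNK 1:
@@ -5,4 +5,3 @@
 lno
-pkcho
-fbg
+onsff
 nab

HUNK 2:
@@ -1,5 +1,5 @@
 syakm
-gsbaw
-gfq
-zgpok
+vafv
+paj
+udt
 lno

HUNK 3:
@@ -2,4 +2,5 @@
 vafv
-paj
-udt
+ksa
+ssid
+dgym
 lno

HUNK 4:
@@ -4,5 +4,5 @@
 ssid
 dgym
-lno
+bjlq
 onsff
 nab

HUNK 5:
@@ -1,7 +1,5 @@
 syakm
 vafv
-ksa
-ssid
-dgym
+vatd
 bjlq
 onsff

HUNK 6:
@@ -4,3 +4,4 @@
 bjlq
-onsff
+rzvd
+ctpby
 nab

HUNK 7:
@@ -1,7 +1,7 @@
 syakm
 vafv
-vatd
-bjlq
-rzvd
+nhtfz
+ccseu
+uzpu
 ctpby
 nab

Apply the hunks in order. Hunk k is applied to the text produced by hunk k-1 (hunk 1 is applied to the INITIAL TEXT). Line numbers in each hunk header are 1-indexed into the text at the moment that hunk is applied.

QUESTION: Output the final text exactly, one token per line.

Hunk 1: at line 5 remove [pkcho,fbg] add [onsff] -> 7 lines: syakm gsbaw gfq zgpok lno onsff nab
Hunk 2: at line 1 remove [gsbaw,gfq,zgpok] add [vafv,paj,udt] -> 7 lines: syakm vafv paj udt lno onsff nab
Hunk 3: at line 2 remove [paj,udt] add [ksa,ssid,dgym] -> 8 lines: syakm vafv ksa ssid dgym lno onsff nab
Hunk 4: at line 4 remove [lno] add [bjlq] -> 8 lines: syakm vafv ksa ssid dgym bjlq onsff nab
Hunk 5: at line 1 remove [ksa,ssid,dgym] add [vatd] -> 6 lines: syakm vafv vatd bjlq onsff nab
Hunk 6: at line 4 remove [onsff] add [rzvd,ctpby] -> 7 lines: syakm vafv vatd bjlq rzvd ctpby nab
Hunk 7: at line 1 remove [vatd,bjlq,rzvd] add [nhtfz,ccseu,uzpu] -> 7 lines: syakm vafv nhtfz ccseu uzpu ctpby nab

Answer: syakm
vafv
nhtfz
ccseu
uzpu
ctpby
nab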